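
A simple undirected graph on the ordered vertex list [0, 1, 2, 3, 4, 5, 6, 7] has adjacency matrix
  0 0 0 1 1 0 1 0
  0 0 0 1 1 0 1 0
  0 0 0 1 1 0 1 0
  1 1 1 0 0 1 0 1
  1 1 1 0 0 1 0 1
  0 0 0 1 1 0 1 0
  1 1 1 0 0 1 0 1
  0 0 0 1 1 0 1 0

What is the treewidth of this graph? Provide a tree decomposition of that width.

Treewidth 3.
One such decomposition:
Bags: B1 = {3, 4, 5, 6}  B2 = {1, 3, 4, 6}  B3 = {2, 3, 4, 6}  B4 = {0, 3, 4, 6}  B5 = {3, 4, 6, 7}
Tree: B1–B2, B2–B3, B3–B4, B4–B5

Each bag holds 4 vertices, so the decomposition has width 3, which upper-bounds the treewidth. For the lower bound: the 4 vertex sets {5,6}, {1,3}, {4}, {2} are disjoint, each induces a connected subgraph, and every pair is joined by at least one edge of G. Contracting each set to a single vertex therefore yields K_{4} as a minor, and since treewidth is minor-monotone, tw(G) ≥ tw(K_{4}) = 3. Hence tw(G) = 3 exactly.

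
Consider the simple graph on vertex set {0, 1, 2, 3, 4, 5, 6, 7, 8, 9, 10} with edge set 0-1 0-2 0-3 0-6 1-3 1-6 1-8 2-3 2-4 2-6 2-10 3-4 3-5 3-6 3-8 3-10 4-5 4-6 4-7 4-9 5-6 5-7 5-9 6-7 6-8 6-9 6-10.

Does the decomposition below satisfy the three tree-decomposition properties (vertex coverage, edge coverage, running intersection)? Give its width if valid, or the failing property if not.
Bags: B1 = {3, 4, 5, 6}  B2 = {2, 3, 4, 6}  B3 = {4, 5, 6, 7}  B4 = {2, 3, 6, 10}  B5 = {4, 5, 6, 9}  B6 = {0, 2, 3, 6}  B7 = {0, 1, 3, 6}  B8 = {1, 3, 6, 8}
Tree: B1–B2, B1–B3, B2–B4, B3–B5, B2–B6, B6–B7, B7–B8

Yes; width 3.

Vertex coverage: the bags together contain {0, 1, 2, 3, 4, 5, 6, 7, 8, 9, 10}, the full vertex set. Edge coverage: each edge of G has both endpoints in at least one bag. Running intersection: for every vertex, the bags containing it form a connected subtree. All three properties hold, so this is a valid tree decomposition of width max|bag| − 1 = 3, and hence tw(G) ≤ 3.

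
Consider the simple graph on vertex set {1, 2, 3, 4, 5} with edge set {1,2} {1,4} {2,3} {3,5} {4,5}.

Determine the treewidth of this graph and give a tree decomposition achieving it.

Treewidth 2.
One optimal decomposition is:
Bags: B1 = {1, 4, 5}  B2 = {1, 2, 5}  B3 = {2, 3, 5}
Tree: B1–B2, B2–B3

The largest bag has 3 vertices, giving width 2; this decomposition certifies tw(G) ≤ 2. The edges 5–4–1–2–3–5 form a cycle, so G is not a tree and its treewidth is at least 2. The upper and lower bounds meet at 2, so that is the treewidth.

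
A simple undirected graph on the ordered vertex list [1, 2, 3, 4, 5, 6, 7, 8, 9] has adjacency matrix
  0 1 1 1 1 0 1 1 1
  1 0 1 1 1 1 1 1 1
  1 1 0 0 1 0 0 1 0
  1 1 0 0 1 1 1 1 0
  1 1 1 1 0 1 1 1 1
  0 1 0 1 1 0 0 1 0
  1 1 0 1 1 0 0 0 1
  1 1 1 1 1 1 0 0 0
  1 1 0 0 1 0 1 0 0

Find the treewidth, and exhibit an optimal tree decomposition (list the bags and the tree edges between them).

Treewidth 4.
Bags: B1 = {1, 2, 4, 5, 8}  B2 = {2, 4, 5, 6, 8}  B3 = {1, 2, 4, 5, 7}  B4 = {1, 2, 3, 5, 8}  B5 = {1, 2, 5, 7, 9}
Tree: B1–B2, B1–B3, B1–B4, B3–B5

The largest bag has 5 vertices, giving width 4; this decomposition certifies tw(G) ≤ 4. On the other hand G contains the 5-clique {1, 2, 5, 7, 9}. A clique must lie in a single bag of any decomposition, so no decomposition can have width below 4. Hence tw(G) = 4 exactly.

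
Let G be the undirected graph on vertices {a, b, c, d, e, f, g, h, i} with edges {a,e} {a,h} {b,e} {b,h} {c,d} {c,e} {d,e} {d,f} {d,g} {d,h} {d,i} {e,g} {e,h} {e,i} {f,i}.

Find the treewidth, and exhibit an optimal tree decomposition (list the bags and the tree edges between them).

Every bag has size at most 3, so the width is 3 − 1 = 2 and tw(G) ≤ 2. On the other hand G contains the 3-clique {d, e, g}. A clique must lie in a single bag of any decomposition, so no decomposition can have width below 2. Hence tw(G) = 2 exactly.

Treewidth 2.
One such decomposition:
Bags: B1 = {d, e, g}  B2 = {d, e, h}  B3 = {a, e, h}  B4 = {b, e, h}  B5 = {d, e, i}  B6 = {c, d, e}  B7 = {d, f, i}
Tree: B1–B2, B2–B3, B2–B4, B2–B5, B2–B6, B5–B7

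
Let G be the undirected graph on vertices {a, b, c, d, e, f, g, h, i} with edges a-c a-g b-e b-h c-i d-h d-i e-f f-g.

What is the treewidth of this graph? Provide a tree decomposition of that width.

Treewidth 2.
One such decomposition:
Bags: B1 = {c, d, i}  B2 = {a, c, d}  B3 = {a, d, g}  B4 = {d, f, g}  B5 = {d, e, f}  B6 = {b, d, e}  B7 = {b, d, h}
Tree: B1–B2, B2–B3, B3–B4, B4–B5, B5–B6, B6–B7

The largest bag has 3 vertices, giving width 2; this decomposition certifies tw(G) ≤ 2. For the lower bound, G contains the cycle d–i–c–a–g–f–e–b–h–d, so G is not a forest; only forests have treewidth ≤ 1, hence tw(G) ≥ 2. Hence tw(G) = 2 exactly.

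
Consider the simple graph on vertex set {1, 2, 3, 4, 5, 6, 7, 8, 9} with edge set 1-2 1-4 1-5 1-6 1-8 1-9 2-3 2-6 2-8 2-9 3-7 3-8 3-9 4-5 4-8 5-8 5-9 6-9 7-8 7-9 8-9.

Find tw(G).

3

A width-3 tree decomposition is:
Bags: B1 = {1, 2, 8, 9}  B2 = {1, 5, 8, 9}  B3 = {1, 4, 5, 8}  B4 = {2, 3, 8, 9}  B5 = {1, 2, 6, 9}  B6 = {3, 7, 8, 9}
Tree: B1–B2, B2–B3, B1–B4, B1–B5, B4–B6
Every bag has size at most 4, so the width is 4 − 1 = 3 and tw(G) ≤ 3. Conversely, {1, 2, 8, 9} is a clique of size 4, and the vertices of any clique must share a bag in every tree decomposition; so some bag has ≥ 4 vertices and tw(G) ≥ 3. Hence tw(G) = 3 exactly.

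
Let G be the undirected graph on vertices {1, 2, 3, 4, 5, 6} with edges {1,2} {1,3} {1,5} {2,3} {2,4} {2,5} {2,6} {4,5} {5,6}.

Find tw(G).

A width-2 tree decomposition is:
Bags: B1 = {1, 2, 5}  B2 = {2, 4, 5}  B3 = {2, 5, 6}  B4 = {1, 2, 3}
Tree: B1–B2, B2–B3, B1–B4
The largest bag has 3 vertices, giving width 2; this decomposition certifies tw(G) ≤ 2. Conversely, {1, 2, 3} is a clique of size 3, and the vertices of any clique must share a bag in every tree decomposition; so some bag has ≥ 3 vertices and tw(G) ≥ 2. Combining the bounds, tw(G) = 2.

2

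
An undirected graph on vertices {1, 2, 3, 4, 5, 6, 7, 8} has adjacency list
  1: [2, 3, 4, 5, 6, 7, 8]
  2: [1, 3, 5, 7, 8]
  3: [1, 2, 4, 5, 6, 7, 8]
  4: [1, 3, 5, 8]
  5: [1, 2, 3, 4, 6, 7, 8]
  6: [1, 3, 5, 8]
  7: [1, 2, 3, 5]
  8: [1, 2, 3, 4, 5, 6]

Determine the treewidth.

A width-4 tree decomposition is:
Bags: B1 = {1, 3, 4, 5, 8}  B2 = {1, 2, 3, 5, 8}  B3 = {1, 2, 3, 5, 7}  B4 = {1, 3, 5, 6, 8}
Tree: B1–B2, B2–B3, B2–B4
Each bag holds 5 vertices, so the decomposition has width 4, which upper-bounds the treewidth. For the lower bound, the 5 vertices {1, 2, 3, 5, 8} are pairwise adjacent, and any tree decomposition puts a clique entirely inside one bag — forcing width ≥ 4. Hence tw(G) = 4 exactly.

4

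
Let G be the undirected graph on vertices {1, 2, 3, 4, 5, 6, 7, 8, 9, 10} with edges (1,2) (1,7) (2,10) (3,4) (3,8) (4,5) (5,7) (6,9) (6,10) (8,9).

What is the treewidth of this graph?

2

A width-2 tree decomposition is:
Bags: B1 = {2, 6, 10}  B2 = {1, 2, 6}  B3 = {1, 6, 7}  B4 = {5, 6, 7}  B5 = {4, 5, 6}  B6 = {3, 4, 6}  B7 = {3, 6, 8}  B8 = {6, 8, 9}
Tree: B1–B2, B2–B3, B3–B4, B4–B5, B5–B6, B6–B7, B7–B8
Every bag has size at most 3, so the width is 3 − 1 = 2 and tw(G) ≤ 2. Since 6–10–2–1–7–5–4–3–8–9–6 is a cycle in G, G is not acyclic. Forests are exactly the graphs of treewidth ≤ 1, so tw(G) ≥ 2. Combining the bounds, tw(G) = 2.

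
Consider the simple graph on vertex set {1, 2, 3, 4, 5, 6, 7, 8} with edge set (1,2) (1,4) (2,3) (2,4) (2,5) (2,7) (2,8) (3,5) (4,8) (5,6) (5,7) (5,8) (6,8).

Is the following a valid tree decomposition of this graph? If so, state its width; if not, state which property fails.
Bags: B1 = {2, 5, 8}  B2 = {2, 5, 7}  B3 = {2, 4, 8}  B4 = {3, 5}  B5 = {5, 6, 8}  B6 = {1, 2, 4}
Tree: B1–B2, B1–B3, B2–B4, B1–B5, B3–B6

No — edge (2,3) lies in no bag.

A tree decomposition must satisfy three properties: every vertex lies in some bag; for every edge, both endpoints lie together in some bag; and for every vertex, the bags containing it form a connected subtree. Here edge (2,3) lies in no bag, so the decomposition is invalid.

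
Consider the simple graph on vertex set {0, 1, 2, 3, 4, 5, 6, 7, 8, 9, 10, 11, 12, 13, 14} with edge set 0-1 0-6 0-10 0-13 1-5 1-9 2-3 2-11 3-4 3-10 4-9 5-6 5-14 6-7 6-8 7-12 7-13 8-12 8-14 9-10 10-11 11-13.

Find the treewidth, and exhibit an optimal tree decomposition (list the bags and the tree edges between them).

Treewidth 3.
Bags: B1 = {7, 8, 12, 14}  B2 = {6, 7, 8, 14}  B3 = {5, 6, 7, 14}  B4 = {5, 6, 7, 13}  B5 = {0, 5, 6, 13}  B6 = {0, 1, 5, 13}  B7 = {0, 1, 11, 13}  B8 = {0, 1, 10, 11}  B9 = {1, 9, 10, 11}  B10 = {2, 9, 10, 11}  B11 = {2, 3, 9, 10}  B12 = {2, 3, 4, 9}
Tree: B1–B2, B2–B3, B3–B4, B4–B5, B5–B6, B6–B7, B7–B8, B8–B9, B9–B10, B10–B11, B11–B12

The largest bag has 4 vertices, giving width 3; this decomposition certifies tw(G) ≤ 3. For the lower bound: the 4 vertex sets {8,12,14}, {7}, {6}, {0,1,5,13} are disjoint, each induces a connected subgraph, and every pair is joined by at least one edge of G. Contracting each set to a single vertex therefore yields K_{4} as a minor, and since treewidth is minor-monotone, tw(G) ≥ tw(K_{4}) = 3. Combining the bounds, tw(G) = 3.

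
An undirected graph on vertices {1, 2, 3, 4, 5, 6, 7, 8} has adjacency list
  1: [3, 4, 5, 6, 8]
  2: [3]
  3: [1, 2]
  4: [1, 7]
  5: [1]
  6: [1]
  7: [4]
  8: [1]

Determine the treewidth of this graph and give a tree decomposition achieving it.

Treewidth 1.
One such decomposition:
Bags: B1 = {1, 5}  B2 = {1, 3}  B3 = {1, 4}  B4 = {1, 6}  B5 = {1, 8}  B6 = {2, 3}  B7 = {4, 7}
Tree: B1–B2, B1–B3, B1–B4, B4–B5, B2–B6, B3–B7

The largest bag has 2 vertices, giving width 1; this decomposition certifies tw(G) ≤ 1. Any graph with an edge has treewidth ≥ 1, and G has the edge 5–1. Therefore the treewidth is 1.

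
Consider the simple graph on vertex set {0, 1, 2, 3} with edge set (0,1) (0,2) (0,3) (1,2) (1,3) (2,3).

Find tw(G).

3

A width-3 tree decomposition is:
Bags: B1 = {0, 1, 2, 3}
Tree: (single bag)
With just one bag of size 4, the width is 4 − 1 = 3, so tw(G) ≤ 3. On the other hand G contains the 4-clique {0, 1, 2, 3}. A clique must lie in a single bag of any decomposition, so no decomposition can have width below 3. Hence tw(G) = 3 exactly.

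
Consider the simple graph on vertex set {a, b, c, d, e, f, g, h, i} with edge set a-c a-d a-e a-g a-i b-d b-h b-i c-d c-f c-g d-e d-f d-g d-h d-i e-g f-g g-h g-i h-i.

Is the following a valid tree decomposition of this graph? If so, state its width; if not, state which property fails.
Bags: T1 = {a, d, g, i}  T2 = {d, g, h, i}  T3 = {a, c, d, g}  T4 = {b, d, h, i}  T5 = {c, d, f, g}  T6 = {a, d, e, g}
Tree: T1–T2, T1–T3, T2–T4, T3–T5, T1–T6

Vertex coverage: the bags together contain {a, b, c, d, e, f, g, h, i}, the full vertex set. Edge coverage: each edge of G has both endpoints in at least one bag. Running intersection: for every vertex, the bags containing it form a connected subtree. All three properties hold, so this is a valid tree decomposition of width max|bag| − 1 = 3, and hence tw(G) ≤ 3.

Yes; width 3.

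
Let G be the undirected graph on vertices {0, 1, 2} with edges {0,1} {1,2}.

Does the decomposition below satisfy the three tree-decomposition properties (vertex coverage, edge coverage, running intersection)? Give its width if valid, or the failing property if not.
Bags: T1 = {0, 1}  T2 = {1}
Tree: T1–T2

A tree decomposition must satisfy three properties: every vertex lies in some bag; for every edge, both endpoints lie together in some bag; and for every vertex, the bags containing it form a connected subtree. Here vertex 2 appears in no bag, so the decomposition is invalid.

No — vertex 2 appears in no bag.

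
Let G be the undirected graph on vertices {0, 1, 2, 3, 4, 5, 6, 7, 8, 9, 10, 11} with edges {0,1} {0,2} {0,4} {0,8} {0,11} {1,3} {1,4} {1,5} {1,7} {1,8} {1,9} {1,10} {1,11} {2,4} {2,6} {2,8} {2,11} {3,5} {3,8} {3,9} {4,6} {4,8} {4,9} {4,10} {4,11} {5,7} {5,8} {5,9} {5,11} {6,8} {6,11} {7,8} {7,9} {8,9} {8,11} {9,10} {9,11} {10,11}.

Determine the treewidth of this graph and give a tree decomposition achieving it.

Treewidth 4.
One optimal decomposition is:
Bags: B1 = {0, 1, 4, 8, 11}  B2 = {1, 4, 8, 9, 11}  B3 = {0, 2, 4, 8, 11}  B4 = {2, 4, 6, 8, 11}  B5 = {1, 5, 8, 9, 11}  B6 = {1, 3, 5, 8, 9}  B7 = {1, 4, 9, 10, 11}  B8 = {1, 5, 7, 8, 9}
Tree: B1–B2, B1–B3, B3–B4, B2–B5, B5–B6, B2–B7, B6–B8

Every bag has size at most 5, so the width is 5 − 1 = 4 and tw(G) ≤ 4. For the lower bound, the 5 vertices {0, 1, 4, 8, 11} are pairwise adjacent, and any tree decomposition puts a clique entirely inside one bag — forcing width ≥ 4. Therefore the treewidth is 4.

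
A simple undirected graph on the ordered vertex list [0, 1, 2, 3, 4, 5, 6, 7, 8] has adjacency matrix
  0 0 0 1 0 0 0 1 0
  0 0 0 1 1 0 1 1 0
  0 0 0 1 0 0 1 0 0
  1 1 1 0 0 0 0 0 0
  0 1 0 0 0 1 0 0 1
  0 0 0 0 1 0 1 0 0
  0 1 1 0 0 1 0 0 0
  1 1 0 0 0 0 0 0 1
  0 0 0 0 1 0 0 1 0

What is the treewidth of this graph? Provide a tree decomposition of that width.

The largest bag has 4 vertices, giving width 3; this decomposition certifies tw(G) ≤ 3. For the lower bound: the 4 vertex sets {4,5,8}, {7}, {1}, {0,2,3,6} are disjoint, each induces a connected subgraph, and every pair is joined by at least one edge of G. Contracting each set to a single vertex therefore yields K_{4} as a minor, and since treewidth is minor-monotone, tw(G) ≥ tw(K_{4}) = 3. Hence tw(G) = 3 exactly.

Treewidth 3.
Bags: B1 = {4, 5, 7, 8}  B2 = {1, 4, 5, 7}  B3 = {1, 5, 6, 7}  B4 = {0, 1, 6, 7}  B5 = {0, 1, 3, 6}  B6 = {0, 2, 3, 6}
Tree: B1–B2, B2–B3, B3–B4, B4–B5, B5–B6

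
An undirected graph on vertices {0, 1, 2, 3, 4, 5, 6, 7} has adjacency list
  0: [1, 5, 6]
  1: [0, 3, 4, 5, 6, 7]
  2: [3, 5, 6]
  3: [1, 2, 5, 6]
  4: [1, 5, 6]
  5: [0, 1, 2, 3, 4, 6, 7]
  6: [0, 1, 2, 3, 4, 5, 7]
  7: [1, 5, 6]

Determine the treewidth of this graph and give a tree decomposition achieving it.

Treewidth 3.
Bags: B1 = {1, 5, 6, 7}  B2 = {1, 3, 5, 6}  B3 = {0, 1, 5, 6}  B4 = {2, 3, 5, 6}  B5 = {1, 4, 5, 6}
Tree: B1–B2, B2–B3, B2–B4, B2–B5

Every bag has size at most 4, so the width is 4 − 1 = 3 and tw(G) ≤ 3. On the other hand G contains the 4-clique {0, 1, 5, 6}. A clique must lie in a single bag of any decomposition, so no decomposition can have width below 3. Hence tw(G) = 3 exactly.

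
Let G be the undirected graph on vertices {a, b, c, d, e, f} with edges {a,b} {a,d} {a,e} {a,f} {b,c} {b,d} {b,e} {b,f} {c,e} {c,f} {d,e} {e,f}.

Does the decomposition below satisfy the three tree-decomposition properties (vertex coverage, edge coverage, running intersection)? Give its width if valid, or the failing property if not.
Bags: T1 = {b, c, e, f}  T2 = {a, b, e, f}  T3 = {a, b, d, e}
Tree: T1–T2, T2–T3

Checking the three conditions: (i) the bags cover all of {a, b, c, d, e, f}; (ii) for each edge, some bag contains both endpoints; (iii) the bags containing any fixed vertex form a subtree. All hold, so the decomposition is valid with width 4 − 1 = 3.

Yes; width 3.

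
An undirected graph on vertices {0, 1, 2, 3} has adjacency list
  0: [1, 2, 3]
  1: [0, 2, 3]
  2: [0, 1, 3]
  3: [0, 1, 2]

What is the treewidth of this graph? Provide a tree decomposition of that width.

With just one bag of size 4, the width is 4 − 1 = 3, so tw(G) ≤ 3. On the other hand G contains the 4-clique {0, 1, 2, 3}. A clique must lie in a single bag of any decomposition, so no decomposition can have width below 3. Therefore the treewidth is 3.

Treewidth 3.
Bags: B1 = {0, 1, 2, 3}
Tree: (single bag)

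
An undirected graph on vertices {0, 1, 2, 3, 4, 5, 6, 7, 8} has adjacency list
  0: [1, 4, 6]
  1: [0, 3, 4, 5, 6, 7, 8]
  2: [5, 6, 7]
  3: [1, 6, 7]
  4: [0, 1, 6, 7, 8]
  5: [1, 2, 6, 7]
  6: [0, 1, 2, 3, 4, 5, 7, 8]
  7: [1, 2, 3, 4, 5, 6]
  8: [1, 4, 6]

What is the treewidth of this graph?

3

A width-3 tree decomposition is:
Bags: B1 = {1, 5, 6, 7}  B2 = {1, 3, 6, 7}  B3 = {1, 4, 6, 7}  B4 = {0, 1, 4, 6}  B5 = {1, 4, 6, 8}  B6 = {2, 5, 6, 7}
Tree: B1–B2, B2–B3, B3–B4, B3–B5, B1–B6
The largest bag has 4 vertices, giving width 3; this decomposition certifies tw(G) ≤ 3. On the other hand G contains the 4-clique {1, 3, 6, 7}. A clique must lie in a single bag of any decomposition, so no decomposition can have width below 3. The upper and lower bounds meet at 3, so that is the treewidth.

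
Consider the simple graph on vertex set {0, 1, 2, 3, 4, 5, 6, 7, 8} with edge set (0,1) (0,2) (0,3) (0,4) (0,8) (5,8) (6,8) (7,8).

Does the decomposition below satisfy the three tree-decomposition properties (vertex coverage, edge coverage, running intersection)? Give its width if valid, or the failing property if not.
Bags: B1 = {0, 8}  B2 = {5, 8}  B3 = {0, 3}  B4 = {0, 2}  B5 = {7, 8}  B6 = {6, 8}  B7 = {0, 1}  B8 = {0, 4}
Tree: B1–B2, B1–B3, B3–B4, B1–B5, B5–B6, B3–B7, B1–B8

Yes; width 1.

Checking the three conditions: (i) the bags cover all of {0, 1, 2, 3, 4, 5, 6, 7, 8}; (ii) for each edge, some bag contains both endpoints; (iii) the bags containing any fixed vertex form a subtree. All hold, so the decomposition is valid with width 2 − 1 = 1.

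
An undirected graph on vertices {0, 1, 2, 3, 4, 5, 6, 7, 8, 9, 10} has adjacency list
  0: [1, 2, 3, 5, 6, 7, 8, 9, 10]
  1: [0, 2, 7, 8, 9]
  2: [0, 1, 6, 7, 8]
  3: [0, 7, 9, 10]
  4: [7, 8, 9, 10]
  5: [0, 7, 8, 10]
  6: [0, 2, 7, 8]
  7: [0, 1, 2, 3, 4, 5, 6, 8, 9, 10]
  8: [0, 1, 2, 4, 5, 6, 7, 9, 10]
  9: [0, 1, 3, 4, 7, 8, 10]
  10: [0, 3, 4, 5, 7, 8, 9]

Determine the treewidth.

4

A width-4 tree decomposition is:
Bags: B1 = {0, 7, 8, 9, 10}  B2 = {0, 1, 7, 8, 9}  B3 = {0, 1, 2, 7, 8}  B4 = {0, 5, 7, 8, 10}  B5 = {0, 2, 6, 7, 8}  B6 = {4, 7, 8, 9, 10}  B7 = {0, 3, 7, 9, 10}
Tree: B1–B2, B2–B3, B1–B4, B3–B5, B1–B6, B1–B7
The largest bag has 5 vertices, giving width 4; this decomposition certifies tw(G) ≤ 4. On the other hand G contains the 5-clique {0, 1, 7, 8, 9}. A clique must lie in a single bag of any decomposition, so no decomposition can have width below 4. Combining the bounds, tw(G) = 4.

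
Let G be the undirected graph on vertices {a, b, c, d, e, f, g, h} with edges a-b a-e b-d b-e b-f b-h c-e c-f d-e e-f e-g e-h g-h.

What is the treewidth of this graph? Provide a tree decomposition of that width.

Treewidth 2.
Bags: B1 = {b, d, e}  B2 = {a, b, e}  B3 = {b, e, h}  B4 = {b, e, f}  B5 = {c, e, f}  B6 = {e, g, h}
Tree: B1–B2, B2–B3, B1–B4, B4–B5, B3–B6

Each bag holds 3 vertices, so the decomposition has width 2, which upper-bounds the treewidth. Conversely, {e, g, h} is a clique of size 3, and the vertices of any clique must share a bag in every tree decomposition; so some bag has ≥ 3 vertices and tw(G) ≥ 2. Therefore the treewidth is 2.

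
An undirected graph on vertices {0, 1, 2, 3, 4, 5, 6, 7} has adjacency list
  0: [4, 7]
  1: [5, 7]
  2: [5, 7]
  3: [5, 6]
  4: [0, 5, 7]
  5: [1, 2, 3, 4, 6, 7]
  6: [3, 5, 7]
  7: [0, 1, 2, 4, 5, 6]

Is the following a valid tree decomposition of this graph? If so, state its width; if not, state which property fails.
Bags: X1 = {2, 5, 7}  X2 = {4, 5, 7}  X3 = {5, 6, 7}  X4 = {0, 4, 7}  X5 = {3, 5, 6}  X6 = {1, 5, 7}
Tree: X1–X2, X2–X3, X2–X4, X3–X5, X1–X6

Checking the three conditions: (i) the bags cover all of {0, 1, 2, 3, 4, 5, 6, 7}; (ii) for each edge, some bag contains both endpoints; (iii) the bags containing any fixed vertex form a subtree. All hold, so the decomposition is valid with width 3 − 1 = 2.

Yes; width 2.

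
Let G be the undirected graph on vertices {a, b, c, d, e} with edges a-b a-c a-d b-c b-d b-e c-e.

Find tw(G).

A width-2 tree decomposition is:
Bags: B1 = {b, c, e}  B2 = {a, b, c}  B3 = {a, b, d}
Tree: B1–B2, B2–B3
Every bag has size at most 3, so the width is 3 − 1 = 2 and tw(G) ≤ 2. On the other hand G contains the 3-clique {a, b, d}. A clique must lie in a single bag of any decomposition, so no decomposition can have width below 2. Hence tw(G) = 2 exactly.

2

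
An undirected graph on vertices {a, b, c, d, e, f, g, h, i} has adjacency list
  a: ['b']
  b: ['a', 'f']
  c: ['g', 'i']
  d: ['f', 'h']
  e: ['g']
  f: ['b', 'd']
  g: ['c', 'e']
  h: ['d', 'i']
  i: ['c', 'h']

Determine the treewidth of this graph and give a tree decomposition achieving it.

Treewidth 1.
One such decomposition:
Bags: B1 = {a, b}  B2 = {b, f}  B3 = {d, f}  B4 = {d, h}  B5 = {h, i}  B6 = {c, i}  B7 = {c, g}  B8 = {e, g}
Tree: B1–B2, B2–B3, B3–B4, B4–B5, B5–B6, B6–B7, B7–B8

Each bag holds 2 vertices, so the decomposition has width 1, which upper-bounds the treewidth. Since G has at least one edge (e.g. a–b), it is not an edgeless graph, so tw(G) ≥ 1. The upper and lower bounds meet at 1, so that is the treewidth.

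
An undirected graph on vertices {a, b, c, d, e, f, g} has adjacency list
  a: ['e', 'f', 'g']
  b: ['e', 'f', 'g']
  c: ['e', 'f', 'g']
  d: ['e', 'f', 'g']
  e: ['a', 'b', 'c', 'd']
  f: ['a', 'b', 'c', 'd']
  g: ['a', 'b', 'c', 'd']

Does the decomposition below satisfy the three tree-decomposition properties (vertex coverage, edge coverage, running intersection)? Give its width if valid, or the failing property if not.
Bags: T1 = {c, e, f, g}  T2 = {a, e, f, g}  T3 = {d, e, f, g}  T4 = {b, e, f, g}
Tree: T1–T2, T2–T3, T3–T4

Every vertex of G appears in some bag (union = {a, b, c, d, e, f, g}); every edge is covered by a bag; and for each vertex v the set of bags containing v is connected in the bag tree. The decomposition is therefore valid. The largest bag has 4 vertices, so the width is 3.

Yes; width 3.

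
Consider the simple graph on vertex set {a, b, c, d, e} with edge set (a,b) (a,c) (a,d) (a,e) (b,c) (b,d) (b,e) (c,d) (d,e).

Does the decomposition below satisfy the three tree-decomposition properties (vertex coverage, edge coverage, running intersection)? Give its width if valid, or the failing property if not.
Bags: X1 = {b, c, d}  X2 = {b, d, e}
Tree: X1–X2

A tree decomposition must satisfy three properties: every vertex lies in some bag; for every edge, both endpoints lie together in some bag; and for every vertex, the bags containing it form a connected subtree. Here vertex a appears in no bag, so the decomposition is invalid.

No — vertex a appears in no bag.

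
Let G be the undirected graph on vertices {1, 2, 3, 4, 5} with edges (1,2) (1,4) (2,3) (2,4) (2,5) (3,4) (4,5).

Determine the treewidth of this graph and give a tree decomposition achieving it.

Treewidth 2.
One optimal decomposition is:
Bags: B1 = {1, 2, 4}  B2 = {2, 4, 5}  B3 = {2, 3, 4}
Tree: B1–B2, B1–B3

The largest bag has 3 vertices, giving width 2; this decomposition certifies tw(G) ≤ 2. On the other hand G contains the 3-clique {1, 2, 4}. A clique must lie in a single bag of any decomposition, so no decomposition can have width below 2. Therefore the treewidth is 2.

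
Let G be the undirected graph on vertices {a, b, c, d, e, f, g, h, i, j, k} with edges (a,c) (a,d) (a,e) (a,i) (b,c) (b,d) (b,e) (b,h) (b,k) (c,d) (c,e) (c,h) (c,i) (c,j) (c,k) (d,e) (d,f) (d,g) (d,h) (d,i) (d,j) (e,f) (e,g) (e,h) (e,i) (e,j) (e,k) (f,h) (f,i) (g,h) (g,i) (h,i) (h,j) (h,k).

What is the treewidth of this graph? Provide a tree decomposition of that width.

Treewidth 4.
Bags: B1 = {c, d, e, h, i}  B2 = {c, d, e, h, j}  B3 = {a, c, d, e, i}  B4 = {d, e, f, h, i}  B5 = {b, c, d, e, h}  B6 = {d, e, g, h, i}  B7 = {b, c, e, h, k}
Tree: B1–B2, B1–B3, B1–B4, B1–B5, B4–B6, B5–B7

Each bag holds 5 vertices, so the decomposition has width 4, which upper-bounds the treewidth. For the lower bound, the 5 vertices {c, d, e, h, j} are pairwise adjacent, and any tree decomposition puts a clique entirely inside one bag — forcing width ≥ 4. Therefore the treewidth is 4.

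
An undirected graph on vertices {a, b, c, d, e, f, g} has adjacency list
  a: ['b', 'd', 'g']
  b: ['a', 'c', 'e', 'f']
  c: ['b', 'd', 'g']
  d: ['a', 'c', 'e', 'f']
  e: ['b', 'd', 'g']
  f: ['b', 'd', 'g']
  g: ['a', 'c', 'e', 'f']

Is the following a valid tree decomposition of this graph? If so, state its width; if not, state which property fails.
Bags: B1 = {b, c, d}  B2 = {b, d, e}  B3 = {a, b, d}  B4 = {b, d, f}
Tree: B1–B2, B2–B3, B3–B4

A tree decomposition must satisfy three properties: every vertex lies in some bag; for every edge, both endpoints lie together in some bag; and for every vertex, the bags containing it form a connected subtree. Here vertex g appears in no bag, so the decomposition is invalid.

No — vertex g appears in no bag.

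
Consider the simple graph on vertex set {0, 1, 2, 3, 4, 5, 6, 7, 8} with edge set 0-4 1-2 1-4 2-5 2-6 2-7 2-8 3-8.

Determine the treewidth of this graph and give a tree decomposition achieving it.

Treewidth 1.
One optimal decomposition is:
Bags: B1 = {2, 5}  B2 = {2, 7}  B3 = {2, 8}  B4 = {1, 2}  B5 = {1, 4}  B6 = {3, 8}  B7 = {0, 4}  B8 = {2, 6}
Tree: B1–B2, B1–B3, B1–B4, B4–B5, B3–B6, B5–B7, B4–B8

Every bag has size at most 2, so the width is 2 − 1 = 1 and tw(G) ≤ 1. Any graph with an edge has treewidth ≥ 1, and G has the edge 5–2. Therefore the treewidth is 1.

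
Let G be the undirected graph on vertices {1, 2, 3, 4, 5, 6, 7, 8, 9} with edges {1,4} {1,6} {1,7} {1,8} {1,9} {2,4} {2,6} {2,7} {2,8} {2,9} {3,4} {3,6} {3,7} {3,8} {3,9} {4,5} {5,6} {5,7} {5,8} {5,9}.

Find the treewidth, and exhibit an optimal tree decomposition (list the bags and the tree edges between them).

The largest bag has 5 vertices, giving width 4; this decomposition certifies tw(G) ≤ 4. For the lower bound: the 5 vertex sets {5,6}, {1,7}, {3,8}, {2}, {4} are disjoint, each induces a connected subgraph, and every pair is joined by at least one edge of G. Contracting each set to a single vertex therefore yields K_{5} as a minor, and since treewidth is minor-monotone, tw(G) ≥ tw(K_{5}) = 4. Hence tw(G) = 4 exactly.

Treewidth 4.
Bags: B1 = {1, 2, 3, 5, 6}  B2 = {1, 2, 3, 5, 7}  B3 = {1, 2, 3, 5, 8}  B4 = {1, 2, 3, 4, 5}  B5 = {1, 2, 3, 5, 9}
Tree: B1–B2, B2–B3, B3–B4, B4–B5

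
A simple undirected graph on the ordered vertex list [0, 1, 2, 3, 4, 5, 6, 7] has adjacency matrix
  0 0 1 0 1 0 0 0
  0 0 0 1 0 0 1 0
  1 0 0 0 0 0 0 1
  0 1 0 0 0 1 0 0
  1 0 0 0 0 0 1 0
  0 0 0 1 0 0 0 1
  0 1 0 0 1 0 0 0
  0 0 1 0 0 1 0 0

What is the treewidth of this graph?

A width-2 tree decomposition is:
Bags: B1 = {2, 5, 7}  B2 = {0, 2, 5}  B3 = {0, 4, 5}  B4 = {4, 5, 6}  B5 = {1, 5, 6}  B6 = {1, 3, 5}
Tree: B1–B2, B2–B3, B3–B4, B4–B5, B5–B6
The largest bag has 3 vertices, giving width 2; this decomposition certifies tw(G) ≤ 2. For the lower bound, G contains the cycle 5–7–2–0–4–6–1–3–5, so G is not a forest; only forests have treewidth ≤ 1, hence tw(G) ≥ 2. Hence tw(G) = 2 exactly.

2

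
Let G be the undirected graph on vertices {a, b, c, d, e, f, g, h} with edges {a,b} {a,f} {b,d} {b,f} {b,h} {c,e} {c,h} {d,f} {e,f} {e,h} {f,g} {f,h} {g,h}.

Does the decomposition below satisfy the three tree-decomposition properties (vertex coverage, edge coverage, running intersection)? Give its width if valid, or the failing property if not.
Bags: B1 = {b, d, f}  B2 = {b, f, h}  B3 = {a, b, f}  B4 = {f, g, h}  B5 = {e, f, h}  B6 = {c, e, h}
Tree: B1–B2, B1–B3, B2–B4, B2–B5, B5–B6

Yes; width 2.

Vertex coverage: the bags together contain {a, b, c, d, e, f, g, h}, the full vertex set. Edge coverage: each edge of G has both endpoints in at least one bag. Running intersection: for every vertex, the bags containing it form a connected subtree. All three properties hold, so this is a valid tree decomposition of width max|bag| − 1 = 2, and hence tw(G) ≤ 2.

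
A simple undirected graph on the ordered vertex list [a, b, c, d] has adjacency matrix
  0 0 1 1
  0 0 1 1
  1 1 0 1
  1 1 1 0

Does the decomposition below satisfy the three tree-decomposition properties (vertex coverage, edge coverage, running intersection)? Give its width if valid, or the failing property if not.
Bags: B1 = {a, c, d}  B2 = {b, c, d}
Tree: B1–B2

Yes; width 2.

Checking the three conditions: (i) the bags cover all of {a, b, c, d}; (ii) for each edge, some bag contains both endpoints; (iii) the bags containing any fixed vertex form a subtree. All hold, so the decomposition is valid with width 3 − 1 = 2.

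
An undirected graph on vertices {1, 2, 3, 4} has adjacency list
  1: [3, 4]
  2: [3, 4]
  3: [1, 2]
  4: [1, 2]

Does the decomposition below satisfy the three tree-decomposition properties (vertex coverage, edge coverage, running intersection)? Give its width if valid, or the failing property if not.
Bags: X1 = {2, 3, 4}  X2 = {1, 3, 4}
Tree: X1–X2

Yes; width 2.

Checking the three conditions: (i) the bags cover all of {1, 2, 3, 4}; (ii) for each edge, some bag contains both endpoints; (iii) the bags containing any fixed vertex form a subtree. All hold, so the decomposition is valid with width 3 − 1 = 2.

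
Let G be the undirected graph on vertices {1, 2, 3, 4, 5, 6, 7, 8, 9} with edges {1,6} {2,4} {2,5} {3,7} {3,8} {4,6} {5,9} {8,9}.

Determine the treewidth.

A width-1 tree decomposition is:
Bags: B1 = {1, 6}  B2 = {4, 6}  B3 = {2, 4}  B4 = {2, 5}  B5 = {5, 9}  B6 = {8, 9}  B7 = {3, 8}  B8 = {3, 7}
Tree: B1–B2, B2–B3, B3–B4, B4–B5, B5–B6, B6–B7, B7–B8
Every bag has size at most 2, so the width is 2 − 1 = 1 and tw(G) ≤ 1. G has an edge, so its treewidth is at least 1. Combining the bounds, tw(G) = 1.

1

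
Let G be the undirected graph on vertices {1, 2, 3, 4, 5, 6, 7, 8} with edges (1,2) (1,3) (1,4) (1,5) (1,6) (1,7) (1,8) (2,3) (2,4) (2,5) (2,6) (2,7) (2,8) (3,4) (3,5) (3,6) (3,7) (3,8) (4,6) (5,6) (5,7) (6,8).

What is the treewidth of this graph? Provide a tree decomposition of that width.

Each bag holds 5 vertices, so the decomposition has width 4, which upper-bounds the treewidth. For the lower bound, the 5 vertices {1, 2, 3, 6, 8} are pairwise adjacent, and any tree decomposition puts a clique entirely inside one bag — forcing width ≥ 4. Hence tw(G) = 4 exactly.

Treewidth 4.
Bags: B1 = {1, 2, 3, 4, 6}  B2 = {1, 2, 3, 6, 8}  B3 = {1, 2, 3, 5, 6}  B4 = {1, 2, 3, 5, 7}
Tree: B1–B2, B2–B3, B3–B4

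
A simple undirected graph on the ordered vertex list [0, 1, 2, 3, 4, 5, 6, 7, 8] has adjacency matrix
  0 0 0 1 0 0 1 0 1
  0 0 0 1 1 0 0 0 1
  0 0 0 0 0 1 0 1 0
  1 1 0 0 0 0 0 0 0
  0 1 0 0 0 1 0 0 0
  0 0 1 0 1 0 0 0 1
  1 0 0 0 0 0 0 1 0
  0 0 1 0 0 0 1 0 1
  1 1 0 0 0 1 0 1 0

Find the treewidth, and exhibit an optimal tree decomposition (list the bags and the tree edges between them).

Treewidth 3.
One such decomposition:
Bags: B1 = {1, 3, 4, 5}  B2 = {1, 3, 5, 8}  B3 = {0, 3, 5, 8}  B4 = {0, 2, 5, 8}  B5 = {0, 2, 7, 8}  B6 = {0, 2, 6, 7}
Tree: B1–B2, B2–B3, B3–B4, B4–B5, B5–B6

The largest bag has 4 vertices, giving width 3; this decomposition certifies tw(G) ≤ 3. For the lower bound: the 4 vertex sets {1,3,4}, {5}, {8}, {0,2,6,7} are disjoint, each induces a connected subgraph, and every pair is joined by at least one edge of G. Contracting each set to a single vertex therefore yields K_{4} as a minor, and since treewidth is minor-monotone, tw(G) ≥ tw(K_{4}) = 3. Hence tw(G) = 3 exactly.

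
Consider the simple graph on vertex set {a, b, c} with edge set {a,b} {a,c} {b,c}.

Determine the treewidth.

2

A width-2 tree decomposition is:
Bags: B1 = {a, b, c}
Tree: (single bag)
A single bag containing all 3 vertices is trivially a valid decomposition of width 2. On the other hand G contains the 3-clique {a, b, c}. A clique must lie in a single bag of any decomposition, so no decomposition can have width below 2. Therefore the treewidth is 2.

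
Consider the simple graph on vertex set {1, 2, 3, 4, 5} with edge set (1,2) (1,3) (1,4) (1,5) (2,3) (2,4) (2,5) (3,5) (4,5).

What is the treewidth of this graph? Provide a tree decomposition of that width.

Treewidth 3.
Bags: B1 = {1, 2, 3, 5}  B2 = {1, 2, 4, 5}
Tree: B1–B2

The largest bag has 4 vertices, giving width 3; this decomposition certifies tw(G) ≤ 3. On the other hand G contains the 4-clique {1, 2, 3, 5}. A clique must lie in a single bag of any decomposition, so no decomposition can have width below 3. Combining the bounds, tw(G) = 3.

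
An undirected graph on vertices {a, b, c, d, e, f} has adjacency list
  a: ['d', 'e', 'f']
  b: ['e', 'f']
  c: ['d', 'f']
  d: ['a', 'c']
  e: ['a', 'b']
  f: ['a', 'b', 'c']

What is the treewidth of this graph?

2

A width-2 tree decomposition is:
Bags: B1 = {c, d, f}  B2 = {a, d, f}  B3 = {a, b, f}  B4 = {a, b, e}
Tree: B1–B2, B2–B3, B3–B4
Each bag holds 3 vertices, so the decomposition has width 2, which upper-bounds the treewidth. Since c–d–a–f–c is a cycle in G, G is not acyclic. Forests are exactly the graphs of treewidth ≤ 1, so tw(G) ≥ 2. Therefore the treewidth is 2.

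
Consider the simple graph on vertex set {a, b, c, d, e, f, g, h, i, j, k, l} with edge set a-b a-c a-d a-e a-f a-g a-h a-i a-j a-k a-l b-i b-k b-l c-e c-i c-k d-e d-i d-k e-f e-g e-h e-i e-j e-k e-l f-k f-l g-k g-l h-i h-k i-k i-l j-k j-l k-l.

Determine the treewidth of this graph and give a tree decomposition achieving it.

Treewidth 4.
Bags: B1 = {a, e, i, k, l}  B2 = {a, e, h, i, k}  B3 = {a, c, e, i, k}  B4 = {a, e, g, k, l}  B5 = {a, d, e, i, k}  B6 = {a, e, j, k, l}  B7 = {a, e, f, k, l}  B8 = {a, b, i, k, l}
Tree: B1–B2, B2–B3, B1–B4, B2–B5, B4–B6, B4–B7, B1–B8

Every bag has size at most 5, so the width is 5 − 1 = 4 and tw(G) ≤ 4. For the lower bound, the 5 vertices {a, e, g, k, l} are pairwise adjacent, and any tree decomposition puts a clique entirely inside one bag — forcing width ≥ 4. Therefore the treewidth is 4.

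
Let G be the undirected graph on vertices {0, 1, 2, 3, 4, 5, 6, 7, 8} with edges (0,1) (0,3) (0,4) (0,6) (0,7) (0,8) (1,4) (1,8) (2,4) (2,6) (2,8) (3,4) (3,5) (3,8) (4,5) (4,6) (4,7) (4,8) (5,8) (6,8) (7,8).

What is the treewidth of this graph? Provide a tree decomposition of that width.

Treewidth 3.
One such decomposition:
Bags: B1 = {0, 4, 6, 8}  B2 = {0, 1, 4, 8}  B3 = {0, 4, 7, 8}  B4 = {0, 3, 4, 8}  B5 = {2, 4, 6, 8}  B6 = {3, 4, 5, 8}
Tree: B1–B2, B2–B3, B1–B4, B1–B5, B4–B6

Each bag holds 4 vertices, so the decomposition has width 3, which upper-bounds the treewidth. For the lower bound, the 4 vertices {0, 1, 4, 8} are pairwise adjacent, and any tree decomposition puts a clique entirely inside one bag — forcing width ≥ 3. Hence tw(G) = 3 exactly.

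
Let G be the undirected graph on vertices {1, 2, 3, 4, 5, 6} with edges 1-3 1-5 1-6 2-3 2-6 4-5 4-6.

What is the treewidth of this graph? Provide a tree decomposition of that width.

Treewidth 2.
One such decomposition:
Bags: B1 = {2, 3, 6}  B2 = {1, 3, 6}  B3 = {1, 4, 6}  B4 = {1, 4, 5}
Tree: B1–B2, B2–B3, B3–B4

The largest bag has 3 vertices, giving width 2; this decomposition certifies tw(G) ≤ 2. The edges 2–3–1–6–2 form a cycle, so G is not a tree and its treewidth is at least 2. The upper and lower bounds meet at 2, so that is the treewidth.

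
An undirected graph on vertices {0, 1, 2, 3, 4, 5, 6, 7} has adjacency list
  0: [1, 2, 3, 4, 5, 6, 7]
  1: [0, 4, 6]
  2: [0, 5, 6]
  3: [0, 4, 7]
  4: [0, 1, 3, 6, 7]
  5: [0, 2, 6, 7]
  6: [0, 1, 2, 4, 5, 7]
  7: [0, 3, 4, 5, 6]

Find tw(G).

A width-3 tree decomposition is:
Bags: B1 = {0, 3, 4, 7}  B2 = {0, 4, 6, 7}  B3 = {0, 1, 4, 6}  B4 = {0, 5, 6, 7}  B5 = {0, 2, 5, 6}
Tree: B1–B2, B2–B3, B2–B4, B4–B5
The largest bag has 4 vertices, giving width 3; this decomposition certifies tw(G) ≤ 3. On the other hand G contains the 4-clique {0, 3, 4, 7}. A clique must lie in a single bag of any decomposition, so no decomposition can have width below 3. Therefore the treewidth is 3.

3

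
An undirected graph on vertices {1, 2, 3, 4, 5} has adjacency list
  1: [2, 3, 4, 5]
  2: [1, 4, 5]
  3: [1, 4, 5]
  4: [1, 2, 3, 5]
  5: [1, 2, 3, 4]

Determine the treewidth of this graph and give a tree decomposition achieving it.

Every bag has size at most 4, so the width is 4 − 1 = 3 and tw(G) ≤ 3. Conversely, {1, 2, 4, 5} is a clique of size 4, and the vertices of any clique must share a bag in every tree decomposition; so some bag has ≥ 4 vertices and tw(G) ≥ 3. The upper and lower bounds meet at 3, so that is the treewidth.

Treewidth 3.
One such decomposition:
Bags: B1 = {1, 3, 4, 5}  B2 = {1, 2, 4, 5}
Tree: B1–B2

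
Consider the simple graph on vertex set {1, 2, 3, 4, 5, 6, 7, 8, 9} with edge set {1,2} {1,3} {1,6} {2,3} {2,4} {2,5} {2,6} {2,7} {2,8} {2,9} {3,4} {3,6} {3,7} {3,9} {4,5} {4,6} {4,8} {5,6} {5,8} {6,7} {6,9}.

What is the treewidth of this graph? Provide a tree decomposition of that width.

Each bag holds 4 vertices, so the decomposition has width 3, which upper-bounds the treewidth. On the other hand G contains the 4-clique {2, 4, 5, 8}. A clique must lie in a single bag of any decomposition, so no decomposition can have width below 3. Therefore the treewidth is 3.

Treewidth 3.
One such decomposition:
Bags: B1 = {2, 4, 5, 8}  B2 = {2, 4, 5, 6}  B3 = {2, 3, 4, 6}  B4 = {1, 2, 3, 6}  B5 = {2, 3, 6, 9}  B6 = {2, 3, 6, 7}
Tree: B1–B2, B2–B3, B3–B4, B3–B5, B4–B6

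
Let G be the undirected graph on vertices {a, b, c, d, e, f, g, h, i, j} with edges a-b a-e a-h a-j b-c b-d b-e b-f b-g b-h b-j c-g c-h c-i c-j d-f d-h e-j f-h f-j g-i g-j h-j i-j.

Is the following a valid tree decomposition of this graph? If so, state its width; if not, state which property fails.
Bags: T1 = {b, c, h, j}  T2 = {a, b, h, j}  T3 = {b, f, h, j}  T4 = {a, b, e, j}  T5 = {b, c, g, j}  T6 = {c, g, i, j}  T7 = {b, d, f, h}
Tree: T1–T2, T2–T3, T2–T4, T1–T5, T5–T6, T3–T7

Vertex coverage: the bags together contain {a, b, c, d, e, f, g, h, i, j}, the full vertex set. Edge coverage: each edge of G has both endpoints in at least one bag. Running intersection: for every vertex, the bags containing it form a connected subtree. All three properties hold, so this is a valid tree decomposition of width max|bag| − 1 = 3, and hence tw(G) ≤ 3.

Yes; width 3.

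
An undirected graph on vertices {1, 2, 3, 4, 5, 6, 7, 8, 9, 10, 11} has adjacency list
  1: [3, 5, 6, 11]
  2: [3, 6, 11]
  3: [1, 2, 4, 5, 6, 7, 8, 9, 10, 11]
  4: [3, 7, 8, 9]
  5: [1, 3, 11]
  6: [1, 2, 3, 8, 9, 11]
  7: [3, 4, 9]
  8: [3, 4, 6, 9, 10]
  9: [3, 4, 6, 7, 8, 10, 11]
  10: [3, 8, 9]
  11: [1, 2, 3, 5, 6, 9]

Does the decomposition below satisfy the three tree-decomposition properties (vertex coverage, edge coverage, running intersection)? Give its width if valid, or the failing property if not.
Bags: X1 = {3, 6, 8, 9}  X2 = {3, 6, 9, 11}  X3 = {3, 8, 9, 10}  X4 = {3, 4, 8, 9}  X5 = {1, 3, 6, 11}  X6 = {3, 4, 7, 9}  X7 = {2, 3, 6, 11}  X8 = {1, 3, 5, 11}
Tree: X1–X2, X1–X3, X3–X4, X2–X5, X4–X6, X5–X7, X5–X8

Vertex coverage: the bags together contain {1, 2, 3, 4, 5, 6, 7, 8, 9, 10, 11}, the full vertex set. Edge coverage: each edge of G has both endpoints in at least one bag. Running intersection: for every vertex, the bags containing it form a connected subtree. All three properties hold, so this is a valid tree decomposition of width max|bag| − 1 = 3, and hence tw(G) ≤ 3.

Yes; width 3.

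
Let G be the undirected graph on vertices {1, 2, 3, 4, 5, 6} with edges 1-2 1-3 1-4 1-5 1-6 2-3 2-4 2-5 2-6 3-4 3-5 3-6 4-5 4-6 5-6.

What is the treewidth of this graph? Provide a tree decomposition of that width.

Treewidth 5.
One optimal decomposition is:
Bags: B1 = {1, 2, 3, 4, 5, 6}
Tree: (single bag)

With just one bag of size 6, the width is 6 − 1 = 5, so tw(G) ≤ 5. Conversely, {1, 2, 3, 4, 5, 6} is a clique of size 6, and the vertices of any clique must share a bag in every tree decomposition; so some bag has ≥ 6 vertices and tw(G) ≥ 5. Combining the bounds, tw(G) = 5.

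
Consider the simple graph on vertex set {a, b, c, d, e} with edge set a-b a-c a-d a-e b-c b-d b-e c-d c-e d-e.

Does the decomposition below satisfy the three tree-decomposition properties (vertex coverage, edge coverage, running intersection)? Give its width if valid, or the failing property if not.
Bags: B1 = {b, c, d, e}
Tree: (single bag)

No — vertex a appears in no bag.

A tree decomposition must satisfy three properties: every vertex lies in some bag; for every edge, both endpoints lie together in some bag; and for every vertex, the bags containing it form a connected subtree. Here vertex a appears in no bag, so the decomposition is invalid.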